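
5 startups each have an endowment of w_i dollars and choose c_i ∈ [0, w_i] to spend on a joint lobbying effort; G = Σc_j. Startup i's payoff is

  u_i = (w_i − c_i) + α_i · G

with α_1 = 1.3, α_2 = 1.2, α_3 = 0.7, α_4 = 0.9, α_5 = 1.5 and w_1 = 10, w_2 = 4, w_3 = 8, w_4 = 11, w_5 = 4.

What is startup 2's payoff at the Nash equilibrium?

∂u_i/∂c_i = α_i − 1, so startup i contributes w_i if α_i > 1, else 0.
α_i > 1 for i ∈ {1, 2, 5}; NE contributions (10, 4, 0, 0, 4), G = 18.
u_2 = (4 − 4) + 1.2·18 = 21.6.

21.6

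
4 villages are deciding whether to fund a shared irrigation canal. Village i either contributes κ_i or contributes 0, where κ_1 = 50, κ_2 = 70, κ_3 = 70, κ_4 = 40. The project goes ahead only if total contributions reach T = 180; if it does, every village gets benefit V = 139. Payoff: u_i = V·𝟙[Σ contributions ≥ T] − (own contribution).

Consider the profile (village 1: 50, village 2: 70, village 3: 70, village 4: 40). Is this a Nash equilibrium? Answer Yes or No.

No

Total = 230 ≥ 180: provided.
Village 1 (pledges 50, payoff 89): dropping to 0 → total 180, payoff 139. Profitable deviation.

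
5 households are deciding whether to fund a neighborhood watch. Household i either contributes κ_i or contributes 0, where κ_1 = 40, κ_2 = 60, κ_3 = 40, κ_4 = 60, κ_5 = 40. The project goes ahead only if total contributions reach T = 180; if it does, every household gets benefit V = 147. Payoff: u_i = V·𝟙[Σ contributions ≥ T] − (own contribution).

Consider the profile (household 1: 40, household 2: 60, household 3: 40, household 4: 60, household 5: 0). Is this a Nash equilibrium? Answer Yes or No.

Yes

Total = 200 ≥ 180: provided.
Household 1 (pledges 40, payoff 107): dropping to 0 → total 160, payoff 0. No gain.
Household 2 (pledges 60, payoff 87): dropping to 0 → total 140, payoff 0. No gain.
Household 3 (pledges 40, payoff 107): dropping to 0 → total 160, payoff 0. No gain.
Household 4 (pledges 60, payoff 87): dropping to 0 → total 140, payoff 0. No gain.
Household 5 (pledges 0, payoff 147): pledging 40 → total 240, payoff 107. No gain.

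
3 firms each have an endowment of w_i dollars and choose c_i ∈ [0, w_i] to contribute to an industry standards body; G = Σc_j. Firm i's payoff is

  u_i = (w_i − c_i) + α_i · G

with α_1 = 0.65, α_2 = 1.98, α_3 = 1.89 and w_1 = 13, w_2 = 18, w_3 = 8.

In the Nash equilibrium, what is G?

26

∂u_i/∂c_i = α_i − 1, so firm i contributes w_i if α_i > 1, else 0.
α_i > 1 for i ∈ {2, 3}; NE contributions (0, 18, 8), G = 26.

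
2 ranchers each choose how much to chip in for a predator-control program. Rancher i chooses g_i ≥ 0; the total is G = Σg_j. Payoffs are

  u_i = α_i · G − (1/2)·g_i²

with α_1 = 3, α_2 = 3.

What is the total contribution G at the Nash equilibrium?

Rancher i's FOC: ∂u_i/∂g_i = α_i − g_i = 0, so g_i* = α_i.
NE contributions = (3, 3); G = 6.

6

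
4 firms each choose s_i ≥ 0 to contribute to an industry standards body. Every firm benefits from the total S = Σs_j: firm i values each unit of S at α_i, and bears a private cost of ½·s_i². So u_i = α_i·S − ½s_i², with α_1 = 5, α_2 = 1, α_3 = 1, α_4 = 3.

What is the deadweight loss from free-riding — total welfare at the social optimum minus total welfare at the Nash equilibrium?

118

Firm i's FOC: ∂u_i/∂s_i = α_i − s_i = 0, so s_i* = α_i.
NE contributions = (5, 1, 1, 3); S = 10.
W^NE = (Σα)·S − ½Σα_i² = 10² − ½·36 = 82.
Planner sets s_i = Σα_j = 10 for every i, so S^SO = 4·10 = 40.
W^SO = (Σα)·S^SO − ½·4·(Σα)² = (4/2)·10² = 200.
Deadweight loss = W^SO − W^NE = 118.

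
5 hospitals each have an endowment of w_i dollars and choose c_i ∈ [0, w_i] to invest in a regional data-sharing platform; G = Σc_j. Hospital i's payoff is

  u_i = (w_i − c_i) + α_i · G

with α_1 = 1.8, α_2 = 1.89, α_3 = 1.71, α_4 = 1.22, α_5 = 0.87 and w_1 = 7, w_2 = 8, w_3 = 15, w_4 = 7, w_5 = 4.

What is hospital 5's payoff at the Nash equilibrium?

∂u_i/∂c_i = α_i − 1, so hospital i contributes w_i if α_i > 1, else 0.
α_i > 1 for i ∈ {1, 2, 3, 4}; NE contributions (7, 8, 15, 7, 0), G = 37.
u_5 = (4 − 0) + 0.87·37 = 36.19.

36.19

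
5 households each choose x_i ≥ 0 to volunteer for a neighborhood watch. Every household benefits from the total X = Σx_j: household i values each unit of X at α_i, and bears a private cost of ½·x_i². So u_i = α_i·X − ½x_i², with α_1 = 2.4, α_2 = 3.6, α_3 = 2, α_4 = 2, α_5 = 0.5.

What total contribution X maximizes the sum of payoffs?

Planner FOC: ∂(Σu_j)/∂x_i = (Σα_j) − x_i = 0, so x_i^SO = Σα_j = 10.5 for every i; X^SO = 52.5.

52.5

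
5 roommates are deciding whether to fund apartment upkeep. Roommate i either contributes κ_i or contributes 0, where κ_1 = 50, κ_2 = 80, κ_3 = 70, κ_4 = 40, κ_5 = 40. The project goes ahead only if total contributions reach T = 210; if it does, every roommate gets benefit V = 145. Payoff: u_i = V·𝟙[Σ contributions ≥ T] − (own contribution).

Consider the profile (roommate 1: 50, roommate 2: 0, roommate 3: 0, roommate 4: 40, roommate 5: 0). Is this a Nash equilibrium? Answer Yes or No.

Total = 90 < 210: not provided.
Roommate 1 (pledges 50, payoff -50): dropping to 0 → total 40, payoff 0. Profitable deviation.

No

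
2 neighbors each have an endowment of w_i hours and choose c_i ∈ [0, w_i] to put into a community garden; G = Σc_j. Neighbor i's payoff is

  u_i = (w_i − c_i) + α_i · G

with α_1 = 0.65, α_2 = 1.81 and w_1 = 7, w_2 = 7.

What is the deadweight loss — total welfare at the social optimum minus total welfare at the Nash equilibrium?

∂u_i/∂c_i = α_i − 1, so neighbor i contributes w_i if α_i > 1, else 0.
α_i > 1 for i ∈ {2}; NE contributions (0, 7), G = 7.
W^NE = Σw_i − G^NE + (Σα_i)·G^NE = 14 + 1.46·7 = 24.22.
Planner: ∂(Σu_j)/∂c_i = Σα_j − 1 = 1.46 > 0, so everyone contributes w_i; G^SO = 14, W^SO = 14 + 1.46·14 = 34.44.
Deadweight loss = 10.22.

10.22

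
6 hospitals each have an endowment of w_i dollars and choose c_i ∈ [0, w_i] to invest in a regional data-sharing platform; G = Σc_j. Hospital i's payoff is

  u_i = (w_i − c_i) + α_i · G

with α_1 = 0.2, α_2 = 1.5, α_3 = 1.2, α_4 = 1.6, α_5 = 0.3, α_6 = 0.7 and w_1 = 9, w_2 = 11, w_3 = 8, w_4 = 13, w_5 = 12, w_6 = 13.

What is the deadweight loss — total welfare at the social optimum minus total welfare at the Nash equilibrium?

153

∂u_i/∂c_i = α_i − 1, so hospital i contributes w_i if α_i > 1, else 0.
α_i > 1 for i ∈ {2, 3, 4}; NE contributions (0, 11, 8, 13, 0, 0), G = 32.
W^NE = Σw_i − G^NE + (Σα_i)·G^NE = 66 + 4.5·32 = 210.
Planner: ∂(Σu_j)/∂c_i = Σα_j − 1 = 4.5 > 0, so everyone contributes w_i; G^SO = 66, W^SO = 66 + 4.5·66 = 363.
Deadweight loss = 153.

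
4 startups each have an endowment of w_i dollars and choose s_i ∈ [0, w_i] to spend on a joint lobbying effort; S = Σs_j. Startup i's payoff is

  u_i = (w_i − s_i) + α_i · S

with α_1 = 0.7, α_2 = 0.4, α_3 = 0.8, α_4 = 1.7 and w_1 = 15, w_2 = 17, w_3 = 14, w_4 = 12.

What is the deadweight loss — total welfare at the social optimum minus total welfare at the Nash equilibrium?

119.6

∂u_i/∂s_i = α_i − 1, so startup i contributes w_i if α_i > 1, else 0.
α_i > 1 for i ∈ {4}; NE contributions (0, 0, 0, 12), S = 12.
W^NE = Σw_i − S^NE + (Σα_i)·S^NE = 58 + 2.6·12 = 89.2.
Planner: ∂(Σu_j)/∂s_i = Σα_j − 1 = 2.6 > 0, so everyone contributes w_i; S^SO = 58, W^SO = 58 + 2.6·58 = 208.8.
Deadweight loss = 119.6.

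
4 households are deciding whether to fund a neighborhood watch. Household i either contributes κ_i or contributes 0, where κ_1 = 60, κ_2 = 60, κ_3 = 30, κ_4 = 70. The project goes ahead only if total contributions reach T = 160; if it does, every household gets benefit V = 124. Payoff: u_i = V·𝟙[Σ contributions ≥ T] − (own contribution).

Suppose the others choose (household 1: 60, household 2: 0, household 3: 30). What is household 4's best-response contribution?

Others' total = 90. Contributing 70 brings total to 160 ≥ 160: gain V − κ_4 = 54.
Best response: 70.

70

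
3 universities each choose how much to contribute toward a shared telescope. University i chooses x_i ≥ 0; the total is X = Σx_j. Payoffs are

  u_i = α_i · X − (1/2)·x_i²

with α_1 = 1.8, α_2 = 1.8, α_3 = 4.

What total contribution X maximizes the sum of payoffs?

22.8

Planner FOC: ∂(Σu_j)/∂x_i = (Σα_j) − x_i = 0, so x_i^SO = Σα_j = 7.6 for every i; X^SO = 22.8.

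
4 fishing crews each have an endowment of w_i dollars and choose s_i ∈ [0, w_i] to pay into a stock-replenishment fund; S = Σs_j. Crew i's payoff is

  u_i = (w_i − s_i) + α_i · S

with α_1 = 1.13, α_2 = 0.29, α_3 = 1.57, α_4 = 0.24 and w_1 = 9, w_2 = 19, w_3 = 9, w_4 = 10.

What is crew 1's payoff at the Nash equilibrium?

∂u_i/∂s_i = α_i − 1, so crew i contributes w_i if α_i > 1, else 0.
α_i > 1 for i ∈ {1, 3}; NE contributions (9, 0, 9, 0), S = 18.
u_1 = (9 − 9) + 1.13·18 = 20.34.

20.34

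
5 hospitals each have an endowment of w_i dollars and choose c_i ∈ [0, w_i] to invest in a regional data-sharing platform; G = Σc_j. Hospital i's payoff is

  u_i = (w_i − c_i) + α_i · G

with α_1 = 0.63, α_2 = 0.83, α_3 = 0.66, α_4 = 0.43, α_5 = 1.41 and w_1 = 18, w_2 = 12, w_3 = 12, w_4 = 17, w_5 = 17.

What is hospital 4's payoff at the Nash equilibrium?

24.31

∂u_i/∂c_i = α_i − 1, so hospital i contributes w_i if α_i > 1, else 0.
α_i > 1 for i ∈ {5}; NE contributions (0, 0, 0, 0, 17), G = 17.
u_4 = (17 − 0) + 0.43·17 = 24.31.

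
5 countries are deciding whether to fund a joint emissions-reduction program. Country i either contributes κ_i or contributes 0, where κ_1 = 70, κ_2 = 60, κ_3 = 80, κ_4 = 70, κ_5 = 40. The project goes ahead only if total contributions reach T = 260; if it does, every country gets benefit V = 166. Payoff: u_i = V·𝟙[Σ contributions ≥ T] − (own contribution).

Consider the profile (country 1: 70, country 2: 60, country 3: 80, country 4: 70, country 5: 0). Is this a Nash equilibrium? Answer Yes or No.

Yes

Total = 280 ≥ 260: provided.
Country 1 (pledges 70, payoff 96): dropping to 0 → total 210, payoff 0. No gain.
Country 2 (pledges 60, payoff 106): dropping to 0 → total 220, payoff 0. No gain.
Country 3 (pledges 80, payoff 86): dropping to 0 → total 200, payoff 0. No gain.
Country 4 (pledges 70, payoff 96): dropping to 0 → total 210, payoff 0. No gain.
Country 5 (pledges 0, payoff 166): pledging 40 → total 320, payoff 126. No gain.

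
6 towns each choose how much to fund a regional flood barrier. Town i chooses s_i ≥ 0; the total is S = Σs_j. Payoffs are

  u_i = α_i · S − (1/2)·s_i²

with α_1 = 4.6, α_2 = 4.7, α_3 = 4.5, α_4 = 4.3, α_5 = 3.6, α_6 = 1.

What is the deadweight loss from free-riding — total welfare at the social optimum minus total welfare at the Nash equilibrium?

Town i's FOC: ∂u_i/∂s_i = α_i − s_i = 0, so s_i* = α_i.
NE contributions = (4.6, 4.7, 4.5, 4.3, 3.6, 1); S = 22.7.
W^NE = (Σα)·S − ½Σα_i² = 22.7² − ½·95.95 = 467.315.
Planner sets s_i = Σα_j = 22.7 for every i, so S^SO = 6·22.7 = 136.2.
W^SO = (Σα)·S^SO − ½·6·(Σα)² = (6/2)·22.7² = 1545.87.
Deadweight loss = W^SO − W^NE = 1078.555.

1078.555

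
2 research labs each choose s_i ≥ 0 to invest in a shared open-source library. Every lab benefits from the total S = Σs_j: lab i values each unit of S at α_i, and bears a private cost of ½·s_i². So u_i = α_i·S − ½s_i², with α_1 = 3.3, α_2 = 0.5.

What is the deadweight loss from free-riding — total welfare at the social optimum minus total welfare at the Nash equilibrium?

5.57

Lab i's FOC: ∂u_i/∂s_i = α_i − s_i = 0, so s_i* = α_i.
NE contributions = (3.3, 0.5); S = 3.8.
W^NE = (Σα)·S − ½Σα_i² = 3.8² − ½·11.14 = 8.87.
Planner sets s_i = Σα_j = 3.8 for every i, so S^SO = 2·3.8 = 7.6.
W^SO = (Σα)·S^SO − ½·2·(Σα)² = (2/2)·3.8² = 14.44.
Deadweight loss = W^SO − W^NE = 5.57.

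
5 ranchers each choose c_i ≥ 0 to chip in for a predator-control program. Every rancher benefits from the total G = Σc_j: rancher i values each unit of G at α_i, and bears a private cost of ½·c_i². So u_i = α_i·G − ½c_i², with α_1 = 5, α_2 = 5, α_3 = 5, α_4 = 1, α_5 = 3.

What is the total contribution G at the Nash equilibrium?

19

Rancher i's FOC: ∂u_i/∂c_i = α_i − c_i = 0, so c_i* = α_i.
NE contributions = (5, 5, 5, 1, 3); G = 19.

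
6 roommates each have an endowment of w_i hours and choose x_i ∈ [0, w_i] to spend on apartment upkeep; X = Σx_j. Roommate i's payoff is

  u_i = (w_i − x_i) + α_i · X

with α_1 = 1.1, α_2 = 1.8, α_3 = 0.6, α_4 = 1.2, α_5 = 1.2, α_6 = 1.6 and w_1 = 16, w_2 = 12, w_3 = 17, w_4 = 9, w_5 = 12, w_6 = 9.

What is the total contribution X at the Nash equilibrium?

∂u_i/∂x_i = α_i − 1, so roommate i contributes w_i if α_i > 1, else 0.
α_i > 1 for i ∈ {1, 2, 4, 5, 6}; NE contributions (16, 12, 0, 9, 12, 9), X = 58.

58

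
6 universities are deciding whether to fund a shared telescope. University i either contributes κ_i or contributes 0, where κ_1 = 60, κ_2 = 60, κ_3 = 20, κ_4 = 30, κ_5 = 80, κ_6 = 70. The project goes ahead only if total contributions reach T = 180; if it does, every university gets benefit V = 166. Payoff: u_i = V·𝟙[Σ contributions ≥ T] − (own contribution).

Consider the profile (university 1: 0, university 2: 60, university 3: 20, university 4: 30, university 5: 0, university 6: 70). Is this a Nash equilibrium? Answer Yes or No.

Total = 180 ≥ 180: provided.
University 1 (pledges 0, payoff 166): pledging 60 → total 240, payoff 106. No gain.
University 2 (pledges 60, payoff 106): dropping to 0 → total 120, payoff 0. No gain.
University 3 (pledges 20, payoff 146): dropping to 0 → total 160, payoff 0. No gain.
University 4 (pledges 30, payoff 136): dropping to 0 → total 150, payoff 0. No gain.
University 5 (pledges 0, payoff 166): pledging 80 → total 260, payoff 86. No gain.
University 6 (pledges 70, payoff 96): dropping to 0 → total 110, payoff 0. No gain.

Yes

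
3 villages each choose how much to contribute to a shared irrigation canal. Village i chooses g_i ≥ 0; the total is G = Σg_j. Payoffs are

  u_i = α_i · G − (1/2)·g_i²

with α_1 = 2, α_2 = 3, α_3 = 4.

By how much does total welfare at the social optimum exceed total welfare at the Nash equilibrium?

Village i's FOC: ∂u_i/∂g_i = α_i − g_i = 0, so g_i* = α_i.
NE contributions = (2, 3, 4); G = 9.
W^NE = (Σα)·G − ½Σα_i² = 9² − ½·29 = 66.5.
Planner sets g_i = Σα_j = 9 for every i, so G^SO = 3·9 = 27.
W^SO = (Σα)·G^SO − ½·3·(Σα)² = (3/2)·9² = 121.5.
Deadweight loss = W^SO − W^NE = 55.

55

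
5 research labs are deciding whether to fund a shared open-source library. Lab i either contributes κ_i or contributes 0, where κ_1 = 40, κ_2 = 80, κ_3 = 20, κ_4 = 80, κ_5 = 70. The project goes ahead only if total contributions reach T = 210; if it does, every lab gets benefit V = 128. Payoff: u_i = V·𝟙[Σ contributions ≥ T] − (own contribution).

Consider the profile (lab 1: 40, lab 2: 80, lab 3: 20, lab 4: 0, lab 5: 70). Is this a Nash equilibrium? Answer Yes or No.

Yes

Total = 210 ≥ 210: provided.
Lab 1 (pledges 40, payoff 88): dropping to 0 → total 170, payoff 0. No gain.
Lab 2 (pledges 80, payoff 48): dropping to 0 → total 130, payoff 0. No gain.
Lab 3 (pledges 20, payoff 108): dropping to 0 → total 190, payoff 0. No gain.
Lab 4 (pledges 0, payoff 128): pledging 80 → total 290, payoff 48. No gain.
Lab 5 (pledges 70, payoff 58): dropping to 0 → total 140, payoff 0. No gain.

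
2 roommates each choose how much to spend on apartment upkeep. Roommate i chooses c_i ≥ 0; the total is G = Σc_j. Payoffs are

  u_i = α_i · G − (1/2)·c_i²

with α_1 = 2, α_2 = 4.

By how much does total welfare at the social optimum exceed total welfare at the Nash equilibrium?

Roommate i's FOC: ∂u_i/∂c_i = α_i − c_i = 0, so c_i* = α_i.
NE contributions = (2, 4); G = 6.
W^NE = (Σα)·G − ½Σα_i² = 6² − ½·20 = 26.
Planner sets c_i = Σα_j = 6 for every i, so G^SO = 2·6 = 12.
W^SO = (Σα)·G^SO − ½·2·(Σα)² = (2/2)·6² = 36.
Deadweight loss = W^SO − W^NE = 10.

10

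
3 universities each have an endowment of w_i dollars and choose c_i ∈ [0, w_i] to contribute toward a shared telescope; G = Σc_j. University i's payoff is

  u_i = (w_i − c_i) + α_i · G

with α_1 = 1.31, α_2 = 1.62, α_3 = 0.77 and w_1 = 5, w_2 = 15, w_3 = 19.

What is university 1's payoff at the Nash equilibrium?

26.2

∂u_i/∂c_i = α_i − 1, so university i contributes w_i if α_i > 1, else 0.
α_i > 1 for i ∈ {1, 2}; NE contributions (5, 15, 0), G = 20.
u_1 = (5 − 5) + 1.31·20 = 26.2.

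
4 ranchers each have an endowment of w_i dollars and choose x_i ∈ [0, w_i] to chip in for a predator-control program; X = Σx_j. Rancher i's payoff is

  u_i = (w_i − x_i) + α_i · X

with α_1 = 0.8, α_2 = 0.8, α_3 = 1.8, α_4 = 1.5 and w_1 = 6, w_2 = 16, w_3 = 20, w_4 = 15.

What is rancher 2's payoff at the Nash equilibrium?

44

∂u_i/∂x_i = α_i − 1, so rancher i contributes w_i if α_i > 1, else 0.
α_i > 1 for i ∈ {3, 4}; NE contributions (0, 0, 20, 15), X = 35.
u_2 = (16 − 0) + 0.8·35 = 44.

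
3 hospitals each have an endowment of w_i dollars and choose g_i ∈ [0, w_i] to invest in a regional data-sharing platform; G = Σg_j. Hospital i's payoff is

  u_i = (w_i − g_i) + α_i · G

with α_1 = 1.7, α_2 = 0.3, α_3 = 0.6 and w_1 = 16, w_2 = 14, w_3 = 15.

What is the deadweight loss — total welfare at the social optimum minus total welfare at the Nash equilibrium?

∂u_i/∂g_i = α_i − 1, so hospital i contributes w_i if α_i > 1, else 0.
α_i > 1 for i ∈ {1}; NE contributions (16, 0, 0), G = 16.
W^NE = Σw_i − G^NE + (Σα_i)·G^NE = 45 + 1.6·16 = 70.6.
Planner: ∂(Σu_j)/∂g_i = Σα_j − 1 = 1.6 > 0, so everyone contributes w_i; G^SO = 45, W^SO = 45 + 1.6·45 = 117.
Deadweight loss = 46.4.

46.4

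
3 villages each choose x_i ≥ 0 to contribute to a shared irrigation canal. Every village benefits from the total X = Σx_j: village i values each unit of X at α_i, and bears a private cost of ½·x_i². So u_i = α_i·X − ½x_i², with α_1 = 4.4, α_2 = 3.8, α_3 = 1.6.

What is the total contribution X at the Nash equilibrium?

9.8

Village i's FOC: ∂u_i/∂x_i = α_i − x_i = 0, so x_i* = α_i.
NE contributions = (4.4, 3.8, 1.6); X = 9.8.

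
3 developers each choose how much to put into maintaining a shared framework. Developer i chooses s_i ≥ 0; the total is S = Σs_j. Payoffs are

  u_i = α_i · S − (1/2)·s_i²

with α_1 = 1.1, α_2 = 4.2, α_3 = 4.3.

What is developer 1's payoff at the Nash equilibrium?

Developer i's FOC: ∂u_i/∂s_i = α_i − s_i = 0, so s_i* = α_i.
NE contributions = (1.1, 4.2, 4.3); S = 9.6.
u_1 = α_1·S − ½·(s_1)² = 1.1·9.6 − ½·1.1² = 9.955.

9.955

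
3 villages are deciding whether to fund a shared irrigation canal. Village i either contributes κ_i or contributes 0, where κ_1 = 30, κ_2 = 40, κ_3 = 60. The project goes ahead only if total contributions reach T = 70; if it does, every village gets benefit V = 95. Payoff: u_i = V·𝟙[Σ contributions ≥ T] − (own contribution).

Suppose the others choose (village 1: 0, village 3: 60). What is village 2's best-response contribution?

Others' total = 60. Contributing 40 brings total to 100 ≥ 70: gain V − κ_2 = 55.
Best response: 40.

40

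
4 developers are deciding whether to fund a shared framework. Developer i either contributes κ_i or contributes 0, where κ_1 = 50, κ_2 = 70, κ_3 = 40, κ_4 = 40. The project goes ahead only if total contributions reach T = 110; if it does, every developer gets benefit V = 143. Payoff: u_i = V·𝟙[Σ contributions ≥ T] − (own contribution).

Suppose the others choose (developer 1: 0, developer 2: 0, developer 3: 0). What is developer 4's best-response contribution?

0

Others' total = 0. Even contributing 40 gives 40 < 110: no benefit either way.
Best response: 0.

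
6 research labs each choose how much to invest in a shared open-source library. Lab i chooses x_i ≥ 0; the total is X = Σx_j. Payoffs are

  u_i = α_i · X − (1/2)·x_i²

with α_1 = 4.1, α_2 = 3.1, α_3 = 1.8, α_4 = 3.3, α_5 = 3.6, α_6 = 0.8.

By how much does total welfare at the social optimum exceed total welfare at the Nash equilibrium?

Lab i's FOC: ∂u_i/∂x_i = α_i − x_i = 0, so x_i* = α_i.
NE contributions = (4.1, 3.1, 1.8, 3.3, 3.6, 0.8); X = 16.7.
W^NE = (Σα)·X − ½Σα_i² = 16.7² − ½·54.15 = 251.815.
Planner sets x_i = Σα_j = 16.7 for every i, so X^SO = 6·16.7 = 100.2.
W^SO = (Σα)·X^SO − ½·6·(Σα)² = (6/2)·16.7² = 836.67.
Deadweight loss = W^SO − W^NE = 584.855.

584.855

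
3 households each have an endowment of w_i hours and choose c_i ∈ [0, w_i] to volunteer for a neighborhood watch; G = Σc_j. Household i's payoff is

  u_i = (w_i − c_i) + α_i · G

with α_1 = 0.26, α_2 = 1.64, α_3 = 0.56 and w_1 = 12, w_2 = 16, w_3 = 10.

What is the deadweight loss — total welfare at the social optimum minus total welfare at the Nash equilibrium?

∂u_i/∂c_i = α_i − 1, so household i contributes w_i if α_i > 1, else 0.
α_i > 1 for i ∈ {2}; NE contributions (0, 16, 0), G = 16.
W^NE = Σw_i − G^NE + (Σα_i)·G^NE = 38 + 1.46·16 = 61.36.
Planner: ∂(Σu_j)/∂c_i = Σα_j − 1 = 1.46 > 0, so everyone contributes w_i; G^SO = 38, W^SO = 38 + 1.46·38 = 93.48.
Deadweight loss = 32.12.

32.12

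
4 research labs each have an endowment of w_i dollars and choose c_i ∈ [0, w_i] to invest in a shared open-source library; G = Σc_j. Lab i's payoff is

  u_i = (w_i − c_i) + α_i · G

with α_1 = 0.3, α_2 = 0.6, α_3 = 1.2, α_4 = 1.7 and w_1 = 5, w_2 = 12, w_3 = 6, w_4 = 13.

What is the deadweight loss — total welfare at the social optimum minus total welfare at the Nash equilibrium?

47.6

∂u_i/∂c_i = α_i − 1, so lab i contributes w_i if α_i > 1, else 0.
α_i > 1 for i ∈ {3, 4}; NE contributions (0, 0, 6, 13), G = 19.
W^NE = Σw_i − G^NE + (Σα_i)·G^NE = 36 + 2.8·19 = 89.2.
Planner: ∂(Σu_j)/∂c_i = Σα_j − 1 = 2.8 > 0, so everyone contributes w_i; G^SO = 36, W^SO = 36 + 2.8·36 = 136.8.
Deadweight loss = 47.6.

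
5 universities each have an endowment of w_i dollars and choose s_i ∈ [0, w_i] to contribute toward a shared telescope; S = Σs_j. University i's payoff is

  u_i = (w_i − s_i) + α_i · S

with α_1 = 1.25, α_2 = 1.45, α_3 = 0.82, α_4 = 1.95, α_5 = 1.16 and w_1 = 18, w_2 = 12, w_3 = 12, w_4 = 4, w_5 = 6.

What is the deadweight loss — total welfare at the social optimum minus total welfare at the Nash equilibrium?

∂u_i/∂s_i = α_i − 1, so university i contributes w_i if α_i > 1, else 0.
α_i > 1 for i ∈ {1, 2, 4, 5}; NE contributions (18, 12, 0, 4, 6), S = 40.
W^NE = Σw_i − S^NE + (Σα_i)·S^NE = 52 + 5.63·40 = 277.2.
Planner: ∂(Σu_j)/∂s_i = Σα_j − 1 = 5.63 > 0, so everyone contributes w_i; S^SO = 52, W^SO = 52 + 5.63·52 = 344.76.
Deadweight loss = 67.56.

67.56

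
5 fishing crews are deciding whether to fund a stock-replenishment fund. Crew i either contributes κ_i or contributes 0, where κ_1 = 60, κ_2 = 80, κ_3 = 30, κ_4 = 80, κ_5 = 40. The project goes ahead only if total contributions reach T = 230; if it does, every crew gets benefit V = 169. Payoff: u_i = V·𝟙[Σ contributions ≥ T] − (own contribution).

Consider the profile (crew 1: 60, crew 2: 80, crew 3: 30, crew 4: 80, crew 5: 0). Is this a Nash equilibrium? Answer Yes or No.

Yes

Total = 250 ≥ 230: provided.
Crew 1 (pledges 60, payoff 109): dropping to 0 → total 190, payoff 0. No gain.
Crew 2 (pledges 80, payoff 89): dropping to 0 → total 170, payoff 0. No gain.
Crew 3 (pledges 30, payoff 139): dropping to 0 → total 220, payoff 0. No gain.
Crew 4 (pledges 80, payoff 89): dropping to 0 → total 170, payoff 0. No gain.
Crew 5 (pledges 0, payoff 169): pledging 40 → total 290, payoff 129. No gain.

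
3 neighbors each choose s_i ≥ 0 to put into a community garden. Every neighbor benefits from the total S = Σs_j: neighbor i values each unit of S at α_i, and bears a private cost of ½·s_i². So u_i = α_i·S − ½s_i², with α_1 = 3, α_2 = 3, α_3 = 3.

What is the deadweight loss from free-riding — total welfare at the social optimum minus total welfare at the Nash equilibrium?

54

Neighbor i's FOC: ∂u_i/∂s_i = α_i − s_i = 0, so s_i* = α_i.
NE contributions = (3, 3, 3); S = 9.
W^NE = (Σα)·S − ½Σα_i² = 9² − ½·27 = 67.5.
Planner sets s_i = Σα_j = 9 for every i, so S^SO = 3·9 = 27.
W^SO = (Σα)·S^SO − ½·3·(Σα)² = (3/2)·9² = 121.5.
Deadweight loss = W^SO − W^NE = 54.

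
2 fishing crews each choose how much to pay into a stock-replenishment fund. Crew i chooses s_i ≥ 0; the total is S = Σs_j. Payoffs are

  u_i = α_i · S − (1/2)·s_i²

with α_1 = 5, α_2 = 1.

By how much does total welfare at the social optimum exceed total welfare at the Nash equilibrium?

Crew i's FOC: ∂u_i/∂s_i = α_i − s_i = 0, so s_i* = α_i.
NE contributions = (5, 1); S = 6.
W^NE = (Σα)·S − ½Σα_i² = 6² − ½·26 = 23.
Planner sets s_i = Σα_j = 6 for every i, so S^SO = 2·6 = 12.
W^SO = (Σα)·S^SO − ½·2·(Σα)² = (2/2)·6² = 36.
Deadweight loss = W^SO − W^NE = 13.

13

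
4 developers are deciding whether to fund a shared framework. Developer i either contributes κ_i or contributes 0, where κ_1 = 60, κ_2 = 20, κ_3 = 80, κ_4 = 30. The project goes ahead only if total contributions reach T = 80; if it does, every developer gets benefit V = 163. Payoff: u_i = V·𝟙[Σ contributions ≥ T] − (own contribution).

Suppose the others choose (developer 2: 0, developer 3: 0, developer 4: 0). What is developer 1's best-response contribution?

Others' total = 0. Even contributing 60 gives 60 < 80: no benefit either way.
Best response: 0.

0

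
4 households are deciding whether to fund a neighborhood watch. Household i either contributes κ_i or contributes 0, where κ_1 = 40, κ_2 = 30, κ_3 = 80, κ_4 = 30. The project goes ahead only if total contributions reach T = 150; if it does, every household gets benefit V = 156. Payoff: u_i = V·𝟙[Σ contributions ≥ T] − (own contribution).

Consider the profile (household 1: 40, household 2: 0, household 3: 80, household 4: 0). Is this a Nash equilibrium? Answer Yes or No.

Total = 120 < 150: not provided.
Household 1 (pledges 40, payoff -40): dropping to 0 → total 80, payoff 0. Profitable deviation.

No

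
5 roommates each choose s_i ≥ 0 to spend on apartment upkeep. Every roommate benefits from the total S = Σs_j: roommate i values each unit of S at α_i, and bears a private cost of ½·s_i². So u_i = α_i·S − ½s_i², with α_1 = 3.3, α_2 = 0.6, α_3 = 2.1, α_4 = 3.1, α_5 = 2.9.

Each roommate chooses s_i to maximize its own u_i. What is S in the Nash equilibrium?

Roommate i's FOC: ∂u_i/∂s_i = α_i − s_i = 0, so s_i* = α_i.
NE contributions = (3.3, 0.6, 2.1, 3.1, 2.9); S = 12.

12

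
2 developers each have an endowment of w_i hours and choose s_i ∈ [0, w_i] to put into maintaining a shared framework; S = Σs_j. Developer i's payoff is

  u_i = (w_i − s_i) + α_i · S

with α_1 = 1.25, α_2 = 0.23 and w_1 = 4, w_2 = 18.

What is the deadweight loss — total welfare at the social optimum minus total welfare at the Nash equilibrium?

∂u_i/∂s_i = α_i − 1, so developer i contributes w_i if α_i > 1, else 0.
α_i > 1 for i ∈ {1}; NE contributions (4, 0), S = 4.
W^NE = Σw_i − S^NE + (Σα_i)·S^NE = 22 + 0.48·4 = 23.92.
Planner: ∂(Σu_j)/∂s_i = Σα_j − 1 = 0.48 > 0, so everyone contributes w_i; S^SO = 22, W^SO = 22 + 0.48·22 = 32.56.
Deadweight loss = 8.64.

8.64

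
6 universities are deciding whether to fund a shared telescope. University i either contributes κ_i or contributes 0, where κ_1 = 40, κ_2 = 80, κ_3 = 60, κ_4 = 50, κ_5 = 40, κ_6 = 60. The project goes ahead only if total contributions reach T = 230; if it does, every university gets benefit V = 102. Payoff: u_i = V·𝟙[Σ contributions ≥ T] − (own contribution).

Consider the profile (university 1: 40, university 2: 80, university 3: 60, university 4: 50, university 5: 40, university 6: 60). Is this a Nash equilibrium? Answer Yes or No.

Total = 330 ≥ 230: provided.
University 1 (pledges 40, payoff 62): dropping to 0 → total 290, payoff 102. Profitable deviation.

No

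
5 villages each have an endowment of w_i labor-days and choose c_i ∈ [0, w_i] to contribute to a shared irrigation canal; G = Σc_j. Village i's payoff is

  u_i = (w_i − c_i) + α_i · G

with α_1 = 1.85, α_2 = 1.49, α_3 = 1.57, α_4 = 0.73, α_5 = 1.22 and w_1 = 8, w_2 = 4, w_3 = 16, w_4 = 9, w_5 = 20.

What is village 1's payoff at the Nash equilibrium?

∂u_i/∂c_i = α_i − 1, so village i contributes w_i if α_i > 1, else 0.
α_i > 1 for i ∈ {1, 2, 3, 5}; NE contributions (8, 4, 16, 0, 20), G = 48.
u_1 = (8 − 8) + 1.85·48 = 88.8.

88.8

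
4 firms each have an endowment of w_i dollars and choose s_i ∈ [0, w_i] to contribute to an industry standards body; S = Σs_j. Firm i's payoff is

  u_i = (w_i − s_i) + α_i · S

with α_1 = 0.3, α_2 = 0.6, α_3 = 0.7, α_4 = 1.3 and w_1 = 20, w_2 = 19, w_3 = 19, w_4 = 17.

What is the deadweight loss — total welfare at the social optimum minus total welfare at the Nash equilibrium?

110.2

∂u_i/∂s_i = α_i − 1, so firm i contributes w_i if α_i > 1, else 0.
α_i > 1 for i ∈ {4}; NE contributions (0, 0, 0, 17), S = 17.
W^NE = Σw_i − S^NE + (Σα_i)·S^NE = 75 + 1.9·17 = 107.3.
Planner: ∂(Σu_j)/∂s_i = Σα_j − 1 = 1.9 > 0, so everyone contributes w_i; S^SO = 75, W^SO = 75 + 1.9·75 = 217.5.
Deadweight loss = 110.2.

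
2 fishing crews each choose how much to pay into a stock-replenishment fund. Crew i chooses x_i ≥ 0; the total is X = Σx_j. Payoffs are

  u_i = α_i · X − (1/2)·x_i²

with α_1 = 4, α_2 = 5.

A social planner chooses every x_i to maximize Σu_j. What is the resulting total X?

18

Planner FOC: ∂(Σu_j)/∂x_i = (Σα_j) − x_i = 0, so x_i^SO = Σα_j = 9 for every i; X^SO = 18.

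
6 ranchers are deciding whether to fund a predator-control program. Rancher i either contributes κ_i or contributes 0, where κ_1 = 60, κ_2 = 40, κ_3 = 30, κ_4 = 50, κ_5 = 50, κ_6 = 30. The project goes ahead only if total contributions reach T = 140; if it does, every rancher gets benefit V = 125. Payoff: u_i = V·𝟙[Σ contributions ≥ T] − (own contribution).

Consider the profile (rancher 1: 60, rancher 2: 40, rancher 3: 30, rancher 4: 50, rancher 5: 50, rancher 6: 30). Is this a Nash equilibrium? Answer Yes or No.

No

Total = 260 ≥ 140: provided.
Rancher 1 (pledges 60, payoff 65): dropping to 0 → total 200, payoff 125. Profitable deviation.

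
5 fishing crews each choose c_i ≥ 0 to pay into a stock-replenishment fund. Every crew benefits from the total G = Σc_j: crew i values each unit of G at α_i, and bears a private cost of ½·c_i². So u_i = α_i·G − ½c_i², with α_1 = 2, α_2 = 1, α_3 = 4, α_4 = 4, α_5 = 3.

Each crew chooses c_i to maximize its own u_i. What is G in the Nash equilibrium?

14

Crew i's FOC: ∂u_i/∂c_i = α_i − c_i = 0, so c_i* = α_i.
NE contributions = (2, 1, 4, 4, 3); G = 14.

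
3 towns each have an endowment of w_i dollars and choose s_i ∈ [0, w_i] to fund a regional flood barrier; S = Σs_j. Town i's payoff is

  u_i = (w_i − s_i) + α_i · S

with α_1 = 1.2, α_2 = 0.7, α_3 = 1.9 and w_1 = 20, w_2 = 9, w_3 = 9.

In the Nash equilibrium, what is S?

29

∂u_i/∂s_i = α_i − 1, so town i contributes w_i if α_i > 1, else 0.
α_i > 1 for i ∈ {1, 3}; NE contributions (20, 0, 9), S = 29.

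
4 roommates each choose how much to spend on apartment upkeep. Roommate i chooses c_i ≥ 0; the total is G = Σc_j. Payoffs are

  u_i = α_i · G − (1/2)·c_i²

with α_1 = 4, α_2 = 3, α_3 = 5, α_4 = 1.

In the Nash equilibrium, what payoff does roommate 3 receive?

52.5

Roommate i's FOC: ∂u_i/∂c_i = α_i − c_i = 0, so c_i* = α_i.
NE contributions = (4, 3, 5, 1); G = 13.
u_3 = α_3·G − ½·(c_3)² = 5·13 − ½·5² = 52.5.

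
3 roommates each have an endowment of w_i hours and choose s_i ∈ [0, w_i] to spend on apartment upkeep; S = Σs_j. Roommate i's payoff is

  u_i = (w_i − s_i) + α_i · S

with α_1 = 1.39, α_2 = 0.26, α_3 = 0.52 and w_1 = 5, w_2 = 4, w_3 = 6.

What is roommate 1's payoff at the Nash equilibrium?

6.95

∂u_i/∂s_i = α_i − 1, so roommate i contributes w_i if α_i > 1, else 0.
α_i > 1 for i ∈ {1}; NE contributions (5, 0, 0), S = 5.
u_1 = (5 − 5) + 1.39·5 = 6.95.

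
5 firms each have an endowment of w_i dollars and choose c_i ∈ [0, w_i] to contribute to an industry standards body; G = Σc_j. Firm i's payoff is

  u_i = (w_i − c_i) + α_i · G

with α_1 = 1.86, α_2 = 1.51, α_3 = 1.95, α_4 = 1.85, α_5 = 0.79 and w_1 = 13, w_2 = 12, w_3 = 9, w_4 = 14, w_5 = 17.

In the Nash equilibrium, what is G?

∂u_i/∂c_i = α_i − 1, so firm i contributes w_i if α_i > 1, else 0.
α_i > 1 for i ∈ {1, 2, 3, 4}; NE contributions (13, 12, 9, 14, 0), G = 48.

48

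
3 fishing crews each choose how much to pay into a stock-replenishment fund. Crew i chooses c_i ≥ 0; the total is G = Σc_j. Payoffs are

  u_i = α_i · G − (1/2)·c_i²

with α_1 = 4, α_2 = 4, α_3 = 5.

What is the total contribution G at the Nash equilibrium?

Crew i's FOC: ∂u_i/∂c_i = α_i − c_i = 0, so c_i* = α_i.
NE contributions = (4, 4, 5); G = 13.

13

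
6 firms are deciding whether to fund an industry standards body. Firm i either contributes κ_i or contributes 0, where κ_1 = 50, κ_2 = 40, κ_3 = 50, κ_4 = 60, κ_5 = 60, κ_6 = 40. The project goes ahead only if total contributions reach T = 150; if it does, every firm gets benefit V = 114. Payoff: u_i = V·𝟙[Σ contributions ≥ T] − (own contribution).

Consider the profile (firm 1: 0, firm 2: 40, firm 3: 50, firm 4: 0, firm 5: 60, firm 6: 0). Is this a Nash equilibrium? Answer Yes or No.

Total = 150 ≥ 150: provided.
Firm 1 (pledges 0, payoff 114): pledging 50 → total 200, payoff 64. No gain.
Firm 2 (pledges 40, payoff 74): dropping to 0 → total 110, payoff 0. No gain.
Firm 3 (pledges 50, payoff 64): dropping to 0 → total 100, payoff 0. No gain.
Firm 4 (pledges 0, payoff 114): pledging 60 → total 210, payoff 54. No gain.
Firm 5 (pledges 60, payoff 54): dropping to 0 → total 90, payoff 0. No gain.
Firm 6 (pledges 0, payoff 114): pledging 40 → total 190, payoff 74. No gain.

Yes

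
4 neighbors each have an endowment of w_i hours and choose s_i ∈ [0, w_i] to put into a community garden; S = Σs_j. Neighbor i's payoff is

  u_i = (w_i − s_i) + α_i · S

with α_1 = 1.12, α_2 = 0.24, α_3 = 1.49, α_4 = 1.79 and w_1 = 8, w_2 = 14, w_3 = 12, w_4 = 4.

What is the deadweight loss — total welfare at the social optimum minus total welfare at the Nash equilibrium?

50.96

∂u_i/∂s_i = α_i − 1, so neighbor i contributes w_i if α_i > 1, else 0.
α_i > 1 for i ∈ {1, 3, 4}; NE contributions (8, 0, 12, 4), S = 24.
W^NE = Σw_i − S^NE + (Σα_i)·S^NE = 38 + 3.64·24 = 125.36.
Planner: ∂(Σu_j)/∂s_i = Σα_j − 1 = 3.64 > 0, so everyone contributes w_i; S^SO = 38, W^SO = 38 + 3.64·38 = 176.32.
Deadweight loss = 50.96.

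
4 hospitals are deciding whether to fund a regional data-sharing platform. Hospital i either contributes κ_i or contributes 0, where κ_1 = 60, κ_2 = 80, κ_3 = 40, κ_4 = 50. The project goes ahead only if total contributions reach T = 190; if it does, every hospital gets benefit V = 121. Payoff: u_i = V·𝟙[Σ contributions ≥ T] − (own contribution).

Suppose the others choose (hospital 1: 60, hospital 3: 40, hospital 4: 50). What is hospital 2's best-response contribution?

Others' total = 150. Contributing 80 brings total to 230 ≥ 190: gain V − κ_2 = 41.
Best response: 80.

80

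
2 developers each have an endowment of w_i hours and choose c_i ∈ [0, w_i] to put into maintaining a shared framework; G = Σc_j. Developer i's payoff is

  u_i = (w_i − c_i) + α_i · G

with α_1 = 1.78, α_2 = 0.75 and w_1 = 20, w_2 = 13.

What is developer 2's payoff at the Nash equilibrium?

28

∂u_i/∂c_i = α_i − 1, so developer i contributes w_i if α_i > 1, else 0.
α_i > 1 for i ∈ {1}; NE contributions (20, 0), G = 20.
u_2 = (13 − 0) + 0.75·20 = 28.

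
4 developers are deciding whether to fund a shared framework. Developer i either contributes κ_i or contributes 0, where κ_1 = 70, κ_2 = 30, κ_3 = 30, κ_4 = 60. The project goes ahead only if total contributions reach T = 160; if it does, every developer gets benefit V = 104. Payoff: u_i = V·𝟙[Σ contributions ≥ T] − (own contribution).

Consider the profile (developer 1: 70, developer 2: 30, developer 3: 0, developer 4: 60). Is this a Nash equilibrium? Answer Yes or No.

Yes

Total = 160 ≥ 160: provided.
Developer 1 (pledges 70, payoff 34): dropping to 0 → total 90, payoff 0. No gain.
Developer 2 (pledges 30, payoff 74): dropping to 0 → total 130, payoff 0. No gain.
Developer 3 (pledges 0, payoff 104): pledging 30 → total 190, payoff 74. No gain.
Developer 4 (pledges 60, payoff 44): dropping to 0 → total 100, payoff 0. No gain.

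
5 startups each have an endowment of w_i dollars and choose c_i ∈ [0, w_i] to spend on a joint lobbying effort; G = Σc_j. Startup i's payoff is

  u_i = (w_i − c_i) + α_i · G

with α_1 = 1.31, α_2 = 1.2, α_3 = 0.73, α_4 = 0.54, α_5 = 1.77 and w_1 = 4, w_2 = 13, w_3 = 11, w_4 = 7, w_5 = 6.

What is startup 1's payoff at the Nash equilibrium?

30.13

∂u_i/∂c_i = α_i − 1, so startup i contributes w_i if α_i > 1, else 0.
α_i > 1 for i ∈ {1, 2, 5}; NE contributions (4, 13, 0, 0, 6), G = 23.
u_1 = (4 − 4) + 1.31·23 = 30.13.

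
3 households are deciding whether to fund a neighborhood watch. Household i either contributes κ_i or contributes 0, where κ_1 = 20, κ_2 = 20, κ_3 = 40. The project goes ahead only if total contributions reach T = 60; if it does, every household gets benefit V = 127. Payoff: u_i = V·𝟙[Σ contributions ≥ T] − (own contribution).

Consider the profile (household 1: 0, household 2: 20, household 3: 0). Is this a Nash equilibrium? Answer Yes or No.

No

Total = 20 < 60: not provided.
Household 1 (pledges 0, payoff 0): pledging 20 → total 40, payoff -20. No gain.
Household 2 (pledges 20, payoff -20): dropping to 0 → total 0, payoff 0. Profitable deviation.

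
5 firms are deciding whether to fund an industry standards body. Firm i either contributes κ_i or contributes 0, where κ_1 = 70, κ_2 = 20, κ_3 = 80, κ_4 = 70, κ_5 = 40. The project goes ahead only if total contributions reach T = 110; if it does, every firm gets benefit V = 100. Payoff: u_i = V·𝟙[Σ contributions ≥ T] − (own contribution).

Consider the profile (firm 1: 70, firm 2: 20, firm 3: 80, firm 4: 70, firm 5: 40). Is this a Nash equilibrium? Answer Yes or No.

Total = 280 ≥ 110: provided.
Firm 1 (pledges 70, payoff 30): dropping to 0 → total 210, payoff 100. Profitable deviation.

No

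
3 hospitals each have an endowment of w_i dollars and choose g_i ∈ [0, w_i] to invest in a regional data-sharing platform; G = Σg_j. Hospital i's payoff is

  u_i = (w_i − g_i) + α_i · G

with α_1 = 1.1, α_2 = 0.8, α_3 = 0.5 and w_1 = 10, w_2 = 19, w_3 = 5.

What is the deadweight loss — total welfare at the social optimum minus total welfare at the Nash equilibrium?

33.6

∂u_i/∂g_i = α_i − 1, so hospital i contributes w_i if α_i > 1, else 0.
α_i > 1 for i ∈ {1}; NE contributions (10, 0, 0), G = 10.
W^NE = Σw_i − G^NE + (Σα_i)·G^NE = 34 + 1.4·10 = 48.
Planner: ∂(Σu_j)/∂g_i = Σα_j − 1 = 1.4 > 0, so everyone contributes w_i; G^SO = 34, W^SO = 34 + 1.4·34 = 81.6.
Deadweight loss = 33.6.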